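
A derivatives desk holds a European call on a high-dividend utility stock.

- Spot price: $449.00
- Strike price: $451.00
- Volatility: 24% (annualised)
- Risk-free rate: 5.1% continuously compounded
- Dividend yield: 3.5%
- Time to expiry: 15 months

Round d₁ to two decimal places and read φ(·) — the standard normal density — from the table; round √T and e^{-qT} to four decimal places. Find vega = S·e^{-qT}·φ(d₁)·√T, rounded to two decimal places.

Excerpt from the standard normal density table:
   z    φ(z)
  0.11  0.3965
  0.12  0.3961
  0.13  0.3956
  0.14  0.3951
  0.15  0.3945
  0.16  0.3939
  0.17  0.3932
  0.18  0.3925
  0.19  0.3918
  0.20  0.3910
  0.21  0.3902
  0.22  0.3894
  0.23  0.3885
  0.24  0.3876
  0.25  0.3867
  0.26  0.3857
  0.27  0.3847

188.26

σ√T = 0.24·√1.25 = 0.2683
ln(S/K) + (r − q + σ²/2)T = ln(449/451) + (0.051 − 0.035 + 0.24²/2)·1.25 = -0.0044 + 0.0560 = 0.0516
d₁ = 0.0516 / 0.2683 = 0.1921 which rounds to 0.19
√T = √1.25 = 1.1180
φ(d₁) = φ(0.19) = 0.3918
exp(−qT) = exp(−0.035·1.25) = 0.9572
vega = S·exp(−qT)·φ(d₁)·√T = 449·0.9572·0.3918·1.1180 = 188.2588
(Vega is the same for a European call and put with the same parameters.)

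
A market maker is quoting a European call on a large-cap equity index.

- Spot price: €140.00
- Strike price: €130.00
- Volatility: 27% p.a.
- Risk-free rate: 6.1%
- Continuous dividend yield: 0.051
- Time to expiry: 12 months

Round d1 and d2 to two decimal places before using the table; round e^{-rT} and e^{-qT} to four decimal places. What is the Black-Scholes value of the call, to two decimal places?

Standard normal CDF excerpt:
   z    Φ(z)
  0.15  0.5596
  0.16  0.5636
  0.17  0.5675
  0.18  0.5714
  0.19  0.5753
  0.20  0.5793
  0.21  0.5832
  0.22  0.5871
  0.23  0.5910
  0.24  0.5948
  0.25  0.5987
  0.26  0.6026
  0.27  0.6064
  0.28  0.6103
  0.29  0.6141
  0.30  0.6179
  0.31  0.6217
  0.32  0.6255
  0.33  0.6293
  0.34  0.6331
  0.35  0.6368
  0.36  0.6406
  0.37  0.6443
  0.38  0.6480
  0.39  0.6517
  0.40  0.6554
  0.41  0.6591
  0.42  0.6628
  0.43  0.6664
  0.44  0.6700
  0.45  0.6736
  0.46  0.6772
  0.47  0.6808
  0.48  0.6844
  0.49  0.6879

€19.73

σ√T = 0.27·√1 = 0.2700
d₁ = [ln(140/130) + (0.061 − 0.051 + 0.27²/2)·1] / 0.2700 = [0.0741 + 0.0465] / 0.2700 = 0.4465 ≈ 0.45
d₂ = d₁ − σ√T = 0.4465 − 0.2700 = 0.1765 ≈ 0.18
exp(−qT) = exp(−0.051·1) = 0.9503;  exp(−rT) = exp(−0.061·1) = 0.9408
N(d₁) = N(0.45) = 0.6736;  N(d₂) = N(0.18) = 0.5714
C = 140·0.9503·0.6736 − 130·0.9408·0.5714 = 89.6171 − 69.8845 = 19.7326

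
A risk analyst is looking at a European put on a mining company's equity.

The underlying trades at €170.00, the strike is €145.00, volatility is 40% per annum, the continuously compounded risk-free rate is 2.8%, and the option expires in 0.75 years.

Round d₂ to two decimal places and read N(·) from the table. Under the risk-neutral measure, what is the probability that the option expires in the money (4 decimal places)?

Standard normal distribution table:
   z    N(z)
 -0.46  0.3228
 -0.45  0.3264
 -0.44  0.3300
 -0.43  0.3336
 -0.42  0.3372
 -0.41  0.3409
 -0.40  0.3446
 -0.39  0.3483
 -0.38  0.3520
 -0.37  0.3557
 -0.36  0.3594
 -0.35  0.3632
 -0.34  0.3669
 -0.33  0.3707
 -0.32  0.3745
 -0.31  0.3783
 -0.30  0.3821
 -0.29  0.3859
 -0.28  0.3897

0.3632

σ√T = 0.4 × 0.8660 = 0.3464
d₁ = [ln(170/145) + (0.028 + 0.4²/2)·0.75] / 0.3464 = [0.1591 + 0.0810] / 0.3464 = 0.6930 which rounds to 0.69
d₂ = d₁ − σ√T = 0.6930 − 0.3464 = 0.3466 which rounds to 0.35
Pr(exercise) under Q = N(−d₂) = N(-0.35) = 0.3632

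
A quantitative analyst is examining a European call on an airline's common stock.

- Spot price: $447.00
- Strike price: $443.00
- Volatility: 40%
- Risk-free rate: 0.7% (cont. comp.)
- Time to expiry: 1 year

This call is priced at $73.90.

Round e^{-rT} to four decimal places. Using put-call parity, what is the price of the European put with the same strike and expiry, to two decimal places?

$66.80

e^(−rT) = e^(−0.007·1) = 0.9930
Put-call parity: C − P = S − K·e^(−rT) = 447 − 443·0.9930 = 447 − 439.8990 = 7.1010
P = C − (C − P) = 73.90 − (7.1010) = 66.7990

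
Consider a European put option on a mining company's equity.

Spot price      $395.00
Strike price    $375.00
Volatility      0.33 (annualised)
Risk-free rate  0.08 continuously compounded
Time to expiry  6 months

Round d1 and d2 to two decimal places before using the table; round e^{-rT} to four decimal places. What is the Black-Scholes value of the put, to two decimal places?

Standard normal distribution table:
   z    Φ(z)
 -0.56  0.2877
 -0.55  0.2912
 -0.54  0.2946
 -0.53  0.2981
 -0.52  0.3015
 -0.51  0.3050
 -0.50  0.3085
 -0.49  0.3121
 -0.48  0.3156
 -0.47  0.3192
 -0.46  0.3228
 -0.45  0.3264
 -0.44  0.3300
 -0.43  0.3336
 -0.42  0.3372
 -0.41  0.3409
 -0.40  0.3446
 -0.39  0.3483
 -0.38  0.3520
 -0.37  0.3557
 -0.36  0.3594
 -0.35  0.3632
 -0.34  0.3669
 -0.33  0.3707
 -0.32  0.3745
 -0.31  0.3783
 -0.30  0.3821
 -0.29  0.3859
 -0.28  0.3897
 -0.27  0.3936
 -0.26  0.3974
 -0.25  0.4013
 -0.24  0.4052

σ√T = 0.33·√0.5 = 0.2333
d₁ = [ln(395/375) + (0.08 + 0.33²/2)·0.5] / 0.2333 = [0.0520 + 0.0672] / 0.2333 = 0.5108 ⇒ 0.51
d₂ = d₁ − σ√T = 0.5108 − 0.2333 = 0.2774 ⇒ 0.28
e^(−rT) = e^(−0.08·0.5) = 0.9608
N(−d₂) = N(-0.28) = 0.3897;  N(−d₁) = N(-0.51) = 0.3050
P = 375·0.9608·0.3897 − 395·0.3050 = 140.4089 − 120.4750 = 19.9339

$19.93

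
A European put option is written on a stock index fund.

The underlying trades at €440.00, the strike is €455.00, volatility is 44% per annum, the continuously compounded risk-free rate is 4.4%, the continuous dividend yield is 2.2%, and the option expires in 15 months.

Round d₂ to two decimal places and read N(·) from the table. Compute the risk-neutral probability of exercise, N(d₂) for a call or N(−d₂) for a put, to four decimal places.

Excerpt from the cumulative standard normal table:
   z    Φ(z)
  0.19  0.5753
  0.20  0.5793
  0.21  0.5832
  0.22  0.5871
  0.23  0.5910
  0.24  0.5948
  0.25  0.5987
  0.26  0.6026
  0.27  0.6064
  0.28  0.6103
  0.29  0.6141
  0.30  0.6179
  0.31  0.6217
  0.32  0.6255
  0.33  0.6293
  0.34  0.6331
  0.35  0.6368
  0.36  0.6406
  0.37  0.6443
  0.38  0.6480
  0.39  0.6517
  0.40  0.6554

0.6026

σ√T = 0.44·√1.25 = 0.4919
d₁ = [ln(440/455) + (0.044 − 0.022 + ½·0.44²)·1.25] / (σ√T) = (-0.0335 + 0.1485) / 0.4919 = 0.2337 ⇒ 0.23
d₂ = 0.2337 − 0.4919 = -0.2582 ⇒ -0.26
Risk-neutral Pr[S_T < K] = N(−d₂) = N(0.26) = 0.6026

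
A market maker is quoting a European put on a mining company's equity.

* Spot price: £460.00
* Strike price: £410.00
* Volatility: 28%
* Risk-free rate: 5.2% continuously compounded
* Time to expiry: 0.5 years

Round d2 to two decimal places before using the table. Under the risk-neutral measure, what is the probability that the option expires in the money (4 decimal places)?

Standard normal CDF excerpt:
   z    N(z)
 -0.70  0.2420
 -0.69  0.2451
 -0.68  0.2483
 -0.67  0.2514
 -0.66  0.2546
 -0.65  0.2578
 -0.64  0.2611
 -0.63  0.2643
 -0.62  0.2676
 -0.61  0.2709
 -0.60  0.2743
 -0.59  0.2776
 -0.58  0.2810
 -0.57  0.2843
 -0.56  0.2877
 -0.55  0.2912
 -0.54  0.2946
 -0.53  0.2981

0.2709

σ√T = 0.28 × 0.7071 = 0.1980
d₁ = [ln(460/410) + (0.052 + 0.28²/2)·0.5] / 0.1980 = [0.1151 + 0.0456] / 0.1980 = 0.8115 ≈ 0.81
d₂ = d₁ − σ√T = 0.8115 − 0.1980 = 0.6135 ≈ 0.61
Risk-neutral Pr[S_T < K] = N(−d₂) = N(-0.61) = 0.2709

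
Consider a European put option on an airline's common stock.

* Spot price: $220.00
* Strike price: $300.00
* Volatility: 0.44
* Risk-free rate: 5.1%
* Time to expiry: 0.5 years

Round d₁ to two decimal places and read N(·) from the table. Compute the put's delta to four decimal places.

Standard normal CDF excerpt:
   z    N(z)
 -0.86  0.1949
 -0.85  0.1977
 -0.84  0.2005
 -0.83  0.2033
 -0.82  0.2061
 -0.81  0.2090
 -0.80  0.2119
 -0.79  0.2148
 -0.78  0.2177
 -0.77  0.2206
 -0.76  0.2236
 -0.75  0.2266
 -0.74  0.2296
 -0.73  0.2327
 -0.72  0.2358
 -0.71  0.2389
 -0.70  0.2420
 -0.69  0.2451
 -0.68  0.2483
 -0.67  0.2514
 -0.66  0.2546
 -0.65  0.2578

σ√T = 0.44 × 0.7071 = 0.3111
d₁ = [ln(220/300) + (0.051 + 0.44²/2)·0.5] / 0.3111 = [-0.3102 + 0.0739] / 0.3111 = -0.7594 → -0.76
N(d₁) = N(-0.76) = 0.2236
Δ_put = N(d₁) − 1 = 0.2236 − 1 = -0.7764

-0.7764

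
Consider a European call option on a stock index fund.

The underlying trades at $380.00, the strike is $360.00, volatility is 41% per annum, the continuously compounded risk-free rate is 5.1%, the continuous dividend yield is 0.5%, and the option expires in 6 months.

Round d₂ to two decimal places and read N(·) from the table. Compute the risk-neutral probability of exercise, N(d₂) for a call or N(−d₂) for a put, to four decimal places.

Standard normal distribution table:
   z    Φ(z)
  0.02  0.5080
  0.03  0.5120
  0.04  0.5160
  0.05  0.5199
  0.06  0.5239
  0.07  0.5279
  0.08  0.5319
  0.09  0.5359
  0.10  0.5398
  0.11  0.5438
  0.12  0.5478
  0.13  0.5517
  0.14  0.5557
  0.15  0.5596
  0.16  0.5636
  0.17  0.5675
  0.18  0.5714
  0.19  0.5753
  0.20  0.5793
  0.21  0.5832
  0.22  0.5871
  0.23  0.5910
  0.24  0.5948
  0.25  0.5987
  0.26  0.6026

0.5478

σ√T = 0.41·√0.5 = 0.2899
d₁ = [ln(380/360) + (0.051 − 0.005 + 0.41²/2)·0.5] / 0.2899 = [0.0541 + 0.0650] / 0.2899 = 0.4108 → 0.41
d₂ = d₁ − σ√T = 0.4108 − 0.2899 = 0.1209 → 0.12
Risk-neutral Pr[S_T > K] = N(d₂) = N(0.12) = 0.5478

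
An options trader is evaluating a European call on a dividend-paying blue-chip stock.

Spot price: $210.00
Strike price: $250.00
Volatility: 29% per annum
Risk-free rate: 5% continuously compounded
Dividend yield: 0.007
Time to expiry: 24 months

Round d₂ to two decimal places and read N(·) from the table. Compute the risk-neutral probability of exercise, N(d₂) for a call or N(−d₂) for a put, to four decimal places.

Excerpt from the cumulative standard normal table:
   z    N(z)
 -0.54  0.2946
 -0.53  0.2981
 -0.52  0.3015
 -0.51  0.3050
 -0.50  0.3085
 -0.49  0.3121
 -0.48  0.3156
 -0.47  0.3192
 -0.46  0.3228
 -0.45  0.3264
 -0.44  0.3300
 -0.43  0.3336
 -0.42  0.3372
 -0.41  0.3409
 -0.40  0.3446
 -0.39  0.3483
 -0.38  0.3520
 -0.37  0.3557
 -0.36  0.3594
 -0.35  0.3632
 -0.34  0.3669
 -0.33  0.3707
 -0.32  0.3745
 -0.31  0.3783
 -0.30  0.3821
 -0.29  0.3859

σ√T = 0.29·√2 = 0.4101
d₁ = [ln(210/250) + (0.05 − 0.007 + 0.29²/2)·2] / 0.4101 = [-0.1744 + 0.1701] / 0.4101 = -0.0104 ⇒ -0.01
d₂ = d₁ − σ√T = -0.0104 − 0.4101 = -0.4205 ⇒ -0.42
Risk-neutral Pr[S_T > K] = N(d₂) = N(-0.42) = 0.3372

0.3372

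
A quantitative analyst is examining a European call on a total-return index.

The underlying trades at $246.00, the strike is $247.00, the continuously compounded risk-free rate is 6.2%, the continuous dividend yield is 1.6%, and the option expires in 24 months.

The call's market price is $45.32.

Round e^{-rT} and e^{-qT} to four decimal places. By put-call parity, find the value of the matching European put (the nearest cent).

$25.27

e^(−qT) = e^(−0.016·2) = 0.9685;  e^(−rT) = e^(−0.062·2) = 0.8834
Put-call parity: C − P = S·e^(−qT) − K·e^(−rT) = 246·0.9685 − 247·0.8834 = 238.2510 − 218.1998 = 20.0512
P = C − (C − P) = 45.32 − (20.0512) = 25.2688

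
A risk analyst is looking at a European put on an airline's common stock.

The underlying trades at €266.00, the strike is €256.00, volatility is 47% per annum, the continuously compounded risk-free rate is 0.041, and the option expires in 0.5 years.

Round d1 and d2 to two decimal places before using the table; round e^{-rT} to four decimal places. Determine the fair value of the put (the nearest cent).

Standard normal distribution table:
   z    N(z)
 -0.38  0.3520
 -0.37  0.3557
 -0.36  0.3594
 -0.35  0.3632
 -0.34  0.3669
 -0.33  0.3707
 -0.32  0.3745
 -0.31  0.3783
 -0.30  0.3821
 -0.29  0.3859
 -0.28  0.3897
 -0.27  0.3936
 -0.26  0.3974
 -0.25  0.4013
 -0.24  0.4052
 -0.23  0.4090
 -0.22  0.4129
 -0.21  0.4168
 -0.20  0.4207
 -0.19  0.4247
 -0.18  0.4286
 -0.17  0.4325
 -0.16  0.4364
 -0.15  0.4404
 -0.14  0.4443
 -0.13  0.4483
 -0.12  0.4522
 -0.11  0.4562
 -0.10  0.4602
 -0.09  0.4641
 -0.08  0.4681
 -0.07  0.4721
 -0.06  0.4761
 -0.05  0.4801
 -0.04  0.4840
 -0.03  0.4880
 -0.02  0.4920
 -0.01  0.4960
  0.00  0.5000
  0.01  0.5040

σ√T = 0.47·√0.5 = 0.3323
d₁ = [ln(266/256) + (0.041 + 0.47²/2)·0.5] / 0.3323 = [0.0383 + 0.0757] / 0.3323 = 0.3432 ⇒ 0.34
d₂ = d₁ − σ√T = 0.3432 − 0.3323 = 0.0108 ⇒ 0.01
exp(−rT) = exp(−0.041·0.5) = 0.9797
N(−d₂) = N(-0.01) = 0.4960;  N(−d₁) = N(-0.34) = 0.3669
P = 256·0.9797·0.4960 − 266·0.3669 = 124.3984 − 97.5954 = 26.8030

€26.80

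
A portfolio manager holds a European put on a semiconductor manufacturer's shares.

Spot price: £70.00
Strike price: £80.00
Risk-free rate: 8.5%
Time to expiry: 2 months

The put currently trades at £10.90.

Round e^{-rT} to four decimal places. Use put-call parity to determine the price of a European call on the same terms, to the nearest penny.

e^(−rT) = e^(−0.085·0.1667) = 0.9859
Put-call parity: C − P = S − K·e^(−rT) = 70 − 80·0.9859 = 70 − 78.8720 = -8.8720
C = P + (C − P) = 10.90 + (-8.8720) = 2.0280

£2.03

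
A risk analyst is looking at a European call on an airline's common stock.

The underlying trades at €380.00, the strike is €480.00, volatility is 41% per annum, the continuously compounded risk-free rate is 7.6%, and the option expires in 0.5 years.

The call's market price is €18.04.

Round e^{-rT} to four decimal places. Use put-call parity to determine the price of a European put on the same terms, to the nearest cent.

exp(−rT) = exp(−0.076·0.5) = 0.9627
Put-call parity: C − P = S − K·e^(−rT) = 380 − 480·0.9627 = 380 − 462.0960 = -82.0960
P = C − (C − P) = 18.04 − (-82.0960) = 100.1360

€100.14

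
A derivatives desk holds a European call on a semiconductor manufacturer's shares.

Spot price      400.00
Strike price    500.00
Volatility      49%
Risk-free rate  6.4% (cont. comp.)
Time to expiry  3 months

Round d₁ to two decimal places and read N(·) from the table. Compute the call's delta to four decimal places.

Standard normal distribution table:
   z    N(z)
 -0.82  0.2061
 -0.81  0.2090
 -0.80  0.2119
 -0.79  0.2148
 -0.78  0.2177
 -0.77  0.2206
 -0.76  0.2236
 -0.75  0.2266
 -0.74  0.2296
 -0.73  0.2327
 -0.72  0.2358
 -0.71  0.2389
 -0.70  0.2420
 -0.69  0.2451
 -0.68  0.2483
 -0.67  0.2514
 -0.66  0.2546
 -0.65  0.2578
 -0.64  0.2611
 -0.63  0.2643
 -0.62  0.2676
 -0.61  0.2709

0.2358

T = 0.25;  σ√T = 0.2450
d₁ = [ln(400/500) + (0.064 + 0.49²/2)·0.25] / 0.2450 = [-0.2231 + 0.0460] / 0.2450 = -0.7230 → -0.72
N(d₁) = N(-0.72) = 0.2358
Δ_call = N(d₁) = 0.2358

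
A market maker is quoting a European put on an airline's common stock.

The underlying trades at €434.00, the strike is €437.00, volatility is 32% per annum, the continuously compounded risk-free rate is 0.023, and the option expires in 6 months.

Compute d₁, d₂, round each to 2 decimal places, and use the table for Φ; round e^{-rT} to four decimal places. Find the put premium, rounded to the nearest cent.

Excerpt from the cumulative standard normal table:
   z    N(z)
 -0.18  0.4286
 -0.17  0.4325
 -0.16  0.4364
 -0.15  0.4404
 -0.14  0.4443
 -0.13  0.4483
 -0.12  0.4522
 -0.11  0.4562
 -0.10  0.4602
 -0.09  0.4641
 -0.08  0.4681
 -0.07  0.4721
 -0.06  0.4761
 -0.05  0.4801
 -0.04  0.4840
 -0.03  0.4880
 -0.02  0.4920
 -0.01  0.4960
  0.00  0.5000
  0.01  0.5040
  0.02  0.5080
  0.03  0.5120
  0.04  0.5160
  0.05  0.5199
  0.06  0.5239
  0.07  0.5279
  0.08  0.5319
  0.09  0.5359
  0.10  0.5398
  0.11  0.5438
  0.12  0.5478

σ√T = 0.32·√0.5 = 0.2263
d₁ = [ln(434/437) + (0.023 + ½·0.32²)·0.5] / (σ√T) = (-0.0069 + 0.0371) / 0.2263 = 0.1335 → 0.13
d₂ = 0.1335 − 0.2263 = -0.0928 → -0.09
exp(−rT) = exp(−0.023·0.5) = 0.9886
N(−d₂) = N(0.09) = 0.5359;  N(−d₁) = N(-0.13) = 0.4483
P = 437·0.9886·0.5359 − 434·0.4483 = 231.5186 − 194.5622 = 36.9564

€36.96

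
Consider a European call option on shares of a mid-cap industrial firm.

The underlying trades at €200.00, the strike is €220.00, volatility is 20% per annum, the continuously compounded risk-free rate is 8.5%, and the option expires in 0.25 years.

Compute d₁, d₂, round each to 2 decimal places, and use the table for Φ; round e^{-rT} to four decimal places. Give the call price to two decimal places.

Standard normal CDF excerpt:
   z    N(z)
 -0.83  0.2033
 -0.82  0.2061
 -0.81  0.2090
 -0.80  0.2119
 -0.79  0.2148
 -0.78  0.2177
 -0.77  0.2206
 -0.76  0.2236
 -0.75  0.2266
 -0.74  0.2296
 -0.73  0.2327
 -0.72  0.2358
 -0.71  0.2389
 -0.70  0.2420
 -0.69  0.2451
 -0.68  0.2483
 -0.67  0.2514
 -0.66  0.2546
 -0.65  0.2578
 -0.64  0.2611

€2.76

σ√T = 0.2·√0.25 = 0.1000
d₁ = [ln(200/220) + (0.085 + 0.2²/2)·0.25] / 0.1000 = [-0.0953 + 0.0263] / 0.1000 = -0.6906 ≈ -0.69
d₂ = d₁ − σ√T = -0.6906 − 0.1000 = -0.7906 ≈ -0.79
e^(−rT) = e^(−0.085·0.25) = 0.9790
N(d₁) = N(-0.69) = 0.2451;  N(d₂) = N(-0.79) = 0.2148
C = 200·0.2451 − 220·0.9790·0.2148 = 49.0200 − 46.2636 = 2.7564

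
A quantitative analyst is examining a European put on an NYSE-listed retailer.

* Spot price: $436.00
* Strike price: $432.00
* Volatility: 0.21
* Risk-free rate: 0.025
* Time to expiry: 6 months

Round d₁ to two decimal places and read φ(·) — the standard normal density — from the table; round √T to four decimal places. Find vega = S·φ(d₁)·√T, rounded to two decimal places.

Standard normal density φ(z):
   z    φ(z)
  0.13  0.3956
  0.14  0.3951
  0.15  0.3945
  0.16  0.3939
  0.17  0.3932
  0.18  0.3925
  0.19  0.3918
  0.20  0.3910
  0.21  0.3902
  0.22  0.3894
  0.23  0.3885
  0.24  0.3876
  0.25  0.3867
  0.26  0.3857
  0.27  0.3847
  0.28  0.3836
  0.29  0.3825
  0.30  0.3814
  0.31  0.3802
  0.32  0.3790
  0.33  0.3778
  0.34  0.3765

σ√T = 0.21·√0.5 = 0.1485
d₁ = [ln(436/432) + (0.025 + 0.21²/2)·0.5] / 0.1485 = [0.0092 + 0.0235] / 0.1485 = 0.2205 ⇒ 0.22
√T = √0.5 = 0.7071
φ(d₁) = φ(0.22) = 0.3894
vega = S·φ(d₁)·√T = 436·0.3894·0.7071 = 120.0503

120.05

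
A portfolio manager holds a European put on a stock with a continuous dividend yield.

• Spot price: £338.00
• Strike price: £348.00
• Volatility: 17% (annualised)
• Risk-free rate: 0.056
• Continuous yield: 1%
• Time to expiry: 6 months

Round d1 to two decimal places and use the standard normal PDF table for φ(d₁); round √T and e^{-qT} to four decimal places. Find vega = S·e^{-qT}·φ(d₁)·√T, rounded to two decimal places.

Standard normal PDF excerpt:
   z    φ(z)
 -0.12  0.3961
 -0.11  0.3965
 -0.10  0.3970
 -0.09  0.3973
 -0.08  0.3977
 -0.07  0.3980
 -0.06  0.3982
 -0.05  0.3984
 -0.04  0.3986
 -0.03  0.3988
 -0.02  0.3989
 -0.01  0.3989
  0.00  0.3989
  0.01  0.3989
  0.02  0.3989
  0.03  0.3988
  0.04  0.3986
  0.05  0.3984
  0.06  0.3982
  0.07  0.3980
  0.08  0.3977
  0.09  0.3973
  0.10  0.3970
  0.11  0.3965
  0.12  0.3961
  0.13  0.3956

σ√T = 0.17·√0.5 = 0.1202
d₁ = [ln(338/348) + (0.056 − 0.01 + 0.17²/2)·0.5] / 0.1202 = [-0.0292 + 0.0302] / 0.1202 = 0.0089 ⇒ 0.01
√T = √0.5 = 0.7071
φ(d₁) = φ(0.01) = 0.3989
e^(−qT) = e^(−0.01·0.5) = 0.9950
vega = S·e^(−qT)·φ(d₁)·√T = 338·0.9950·0.3989·0.7071 = 94.8603
(Call and put vega coincide under Black-Scholes.)

94.86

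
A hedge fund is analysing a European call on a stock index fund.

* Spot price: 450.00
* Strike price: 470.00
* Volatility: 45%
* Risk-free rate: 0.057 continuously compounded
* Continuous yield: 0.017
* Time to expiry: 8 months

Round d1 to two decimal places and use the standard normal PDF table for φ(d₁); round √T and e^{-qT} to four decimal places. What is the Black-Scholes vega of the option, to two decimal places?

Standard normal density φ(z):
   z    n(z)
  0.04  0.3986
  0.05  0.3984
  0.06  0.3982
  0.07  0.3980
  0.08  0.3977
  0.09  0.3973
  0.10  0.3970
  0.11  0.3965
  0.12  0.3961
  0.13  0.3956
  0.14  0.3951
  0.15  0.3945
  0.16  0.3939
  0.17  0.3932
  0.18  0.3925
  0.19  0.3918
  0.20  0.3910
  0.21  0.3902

T = 0.6667;  σ√T = 0.3674
d₁ = [ln(450/470) + (0.057 − 0.017 + ½·0.45²)·0.6667] / (σ√T) = (-0.0435 + 0.0942) / 0.3674 = 0.1379 ≈ 0.14
√T = √0.6667 = 0.8165
φ(d₁) = φ(0.14) = 0.3951
exp(−qT) = exp(−0.017·0.6667) = 0.9887
vega = S·exp(−qT)·φ(d₁)·√T = 450·0.9887·0.3951·0.8165 = 143.5292

143.53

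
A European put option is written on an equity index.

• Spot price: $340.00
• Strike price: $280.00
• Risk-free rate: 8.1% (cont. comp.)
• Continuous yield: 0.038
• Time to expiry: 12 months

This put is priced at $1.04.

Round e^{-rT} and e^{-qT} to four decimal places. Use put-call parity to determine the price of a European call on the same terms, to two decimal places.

$70.14

exp(−qT) = exp(−0.038·1) = 0.9627;  exp(−rT) = exp(−0.081·1) = 0.9222
Put-call parity: C − P = S·e^(−qT) − K·e^(−rT) = 340·0.9627 − 280·0.9222 = 327.3180 − 258.2160 = 69.1020
C = P + (C − P) = 1.04 + (69.1020) = 70.1420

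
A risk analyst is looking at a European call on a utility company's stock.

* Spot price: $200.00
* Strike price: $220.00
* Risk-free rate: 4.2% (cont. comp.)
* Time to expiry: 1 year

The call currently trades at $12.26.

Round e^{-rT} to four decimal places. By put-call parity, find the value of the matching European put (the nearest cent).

$23.22

exp(−rT) = exp(−0.042·1) = 0.9589
Put-call parity: C − P = S − K·e^(−rT) = 200 − 220·0.9589 = 200 − 210.9580 = -10.9580
P = C − (C − P) = 12.26 − (-10.9580) = 23.2180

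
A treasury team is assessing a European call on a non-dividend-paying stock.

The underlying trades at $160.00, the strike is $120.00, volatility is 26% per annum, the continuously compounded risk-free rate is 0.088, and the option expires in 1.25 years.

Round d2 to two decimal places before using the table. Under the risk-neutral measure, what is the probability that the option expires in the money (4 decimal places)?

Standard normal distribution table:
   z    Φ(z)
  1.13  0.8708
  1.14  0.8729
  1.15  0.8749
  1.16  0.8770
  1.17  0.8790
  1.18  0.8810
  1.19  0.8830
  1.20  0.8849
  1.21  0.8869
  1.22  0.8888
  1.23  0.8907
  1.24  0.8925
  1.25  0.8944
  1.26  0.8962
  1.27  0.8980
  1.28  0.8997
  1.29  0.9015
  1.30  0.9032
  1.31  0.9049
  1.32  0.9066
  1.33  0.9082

0.8888

σ√T = 0.26 × 1.1180 = 0.2907
d₁ = [ln(160/120) + (0.088 + 0.26²/2)·1.25] / 0.2907 = [0.2877 + 0.1522] / 0.2907 = 1.5134 → 1.51
d₂ = d₁ − σ√T = 1.5134 − 0.2907 = 1.2227 → 1.22
Pr(exercise) under Q = N(d₂) = 0.8888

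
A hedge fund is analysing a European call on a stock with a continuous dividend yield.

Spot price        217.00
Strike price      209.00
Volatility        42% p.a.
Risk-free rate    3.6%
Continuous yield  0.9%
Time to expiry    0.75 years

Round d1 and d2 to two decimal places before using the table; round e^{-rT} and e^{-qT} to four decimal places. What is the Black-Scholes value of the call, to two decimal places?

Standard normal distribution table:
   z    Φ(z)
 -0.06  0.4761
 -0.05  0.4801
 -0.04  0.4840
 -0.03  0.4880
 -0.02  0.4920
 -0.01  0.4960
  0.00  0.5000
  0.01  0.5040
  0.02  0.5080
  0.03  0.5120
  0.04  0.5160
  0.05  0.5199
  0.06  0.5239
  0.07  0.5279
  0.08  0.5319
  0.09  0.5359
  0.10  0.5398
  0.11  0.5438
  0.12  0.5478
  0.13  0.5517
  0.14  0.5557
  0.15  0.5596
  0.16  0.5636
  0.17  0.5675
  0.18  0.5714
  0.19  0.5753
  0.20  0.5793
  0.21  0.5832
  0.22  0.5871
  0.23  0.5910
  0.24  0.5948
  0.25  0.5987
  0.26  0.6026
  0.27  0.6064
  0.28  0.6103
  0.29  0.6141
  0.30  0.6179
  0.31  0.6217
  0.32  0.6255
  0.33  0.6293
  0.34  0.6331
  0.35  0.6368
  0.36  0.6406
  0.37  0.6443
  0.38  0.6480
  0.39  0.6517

36.37

σ√T = 0.42 × 0.8660 = 0.3637
d₁ = [ln(217/209) + (0.036 − 0.009 + 0.42²/2)·0.75] / 0.3637 = [0.0376 + 0.0864] / 0.3637 = 0.3408 ≈ 0.34
d₂ = d₁ − σ√T = 0.3408 − 0.3637 = -0.0229 ≈ -0.02
exp(−qT) = exp(−0.009·0.75) = 0.9933;  exp(−rT) = exp(−0.036·0.75) = 0.9734
N(d₁) = N(0.34) = 0.6331;  N(d₂) = N(-0.02) = 0.4920
C = 217·0.9933·0.6331 − 209·0.9734·0.4920 = 136.4622 − 100.0928 = 36.3695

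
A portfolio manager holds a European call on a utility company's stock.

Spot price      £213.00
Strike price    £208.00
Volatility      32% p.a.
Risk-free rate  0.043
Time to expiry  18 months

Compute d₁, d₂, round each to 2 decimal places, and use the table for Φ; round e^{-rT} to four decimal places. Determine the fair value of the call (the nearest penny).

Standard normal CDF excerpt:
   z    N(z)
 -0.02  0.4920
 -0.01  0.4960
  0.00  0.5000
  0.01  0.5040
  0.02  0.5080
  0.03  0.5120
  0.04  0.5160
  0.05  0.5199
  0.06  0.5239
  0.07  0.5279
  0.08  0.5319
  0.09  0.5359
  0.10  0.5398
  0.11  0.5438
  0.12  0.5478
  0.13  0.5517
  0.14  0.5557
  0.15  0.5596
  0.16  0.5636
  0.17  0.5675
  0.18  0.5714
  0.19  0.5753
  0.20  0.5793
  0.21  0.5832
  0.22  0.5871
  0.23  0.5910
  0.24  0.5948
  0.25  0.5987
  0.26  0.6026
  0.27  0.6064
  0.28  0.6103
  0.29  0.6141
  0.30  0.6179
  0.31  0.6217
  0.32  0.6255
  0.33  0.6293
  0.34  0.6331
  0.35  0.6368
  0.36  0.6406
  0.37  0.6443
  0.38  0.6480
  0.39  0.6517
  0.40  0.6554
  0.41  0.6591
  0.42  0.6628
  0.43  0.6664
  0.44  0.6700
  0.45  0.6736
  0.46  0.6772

£41.34

σ√T = 0.32·√1.5 = 0.3919
d₁ = [ln(213/208) + (0.043 + 0.32²/2)·1.5] / 0.3919 = [0.0238 + 0.1413] / 0.3919 = 0.4211 → 0.42
d₂ = d₁ − σ√T = 0.4211 − 0.3919 = 0.0292 → 0.03
e^(−rT) = e^(−0.043·1.5) = 0.9375
N(d₁) = N(0.42) = 0.6628;  N(d₂) = N(0.03) = 0.5120
C = 213·0.6628 − 208·0.9375·0.5120 = 141.1764 − 99.8400 = 41.3364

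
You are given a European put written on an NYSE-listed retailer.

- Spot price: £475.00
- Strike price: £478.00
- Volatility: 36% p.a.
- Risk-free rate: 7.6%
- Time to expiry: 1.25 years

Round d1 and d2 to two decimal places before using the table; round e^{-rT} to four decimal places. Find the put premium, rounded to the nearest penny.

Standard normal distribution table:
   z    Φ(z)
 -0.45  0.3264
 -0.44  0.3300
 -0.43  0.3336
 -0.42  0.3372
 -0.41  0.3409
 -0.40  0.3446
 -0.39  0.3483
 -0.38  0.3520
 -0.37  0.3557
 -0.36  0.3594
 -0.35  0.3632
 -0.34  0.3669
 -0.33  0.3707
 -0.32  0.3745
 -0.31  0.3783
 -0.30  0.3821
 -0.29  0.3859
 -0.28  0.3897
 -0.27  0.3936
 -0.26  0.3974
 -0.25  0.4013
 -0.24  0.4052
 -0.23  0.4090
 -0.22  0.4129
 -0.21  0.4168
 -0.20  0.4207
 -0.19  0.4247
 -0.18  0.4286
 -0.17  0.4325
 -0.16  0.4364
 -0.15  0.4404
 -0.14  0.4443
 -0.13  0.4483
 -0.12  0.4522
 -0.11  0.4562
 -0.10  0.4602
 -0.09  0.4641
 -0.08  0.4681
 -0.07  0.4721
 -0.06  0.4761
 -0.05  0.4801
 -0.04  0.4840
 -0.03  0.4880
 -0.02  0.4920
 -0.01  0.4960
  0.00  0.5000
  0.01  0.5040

σ√T = 0.36·√1.25 = 0.4025
ln(S/K) + (r + σ²/2)T = ln(475/478) + (0.076 + 0.36²/2)·1.25 = -0.0063 + 0.1760 = 0.1697
d₁ = 0.1697 / 0.4025 = 0.4216 ≈ 0.42
d₂ = d₁ − σ√T = 0.4216 − 0.4025 = 0.0191 ≈ 0.02
e^(−rT) = e^(−0.076·1.25) = 0.9094
P = 478·0.9094·N(-0.02) − 475·N(-0.42) = 478·0.9094·0.4920 − 475·0.3372 = 213.8691 − 160.1700 = 53.6991

£53.70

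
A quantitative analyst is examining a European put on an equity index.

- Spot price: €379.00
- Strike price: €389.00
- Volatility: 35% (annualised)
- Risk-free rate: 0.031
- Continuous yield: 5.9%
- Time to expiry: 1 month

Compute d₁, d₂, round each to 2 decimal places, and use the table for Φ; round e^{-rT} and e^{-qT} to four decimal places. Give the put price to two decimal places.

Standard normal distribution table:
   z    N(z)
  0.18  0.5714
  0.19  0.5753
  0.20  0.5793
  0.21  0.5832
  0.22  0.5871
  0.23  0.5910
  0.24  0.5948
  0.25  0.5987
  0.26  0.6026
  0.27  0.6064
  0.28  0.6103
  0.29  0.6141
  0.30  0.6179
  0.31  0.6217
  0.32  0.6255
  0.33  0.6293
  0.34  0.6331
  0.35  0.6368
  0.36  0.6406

€21.27

T = 0.08333;  σ√T = 0.1010
ln(S/K) + (r − q + σ²/2)T = ln(379/389) + (0.031 − 0.059 + 0.35²/2)·0.08333 = -0.0260 + 0.0028 = -0.0233
d₁ = -0.0233 / 0.1010 = -0.2303 ⇒ -0.23
d₂ = d₁ − σ√T = -0.2303 − 0.1010 = -0.3314 ⇒ -0.33
e^(−qT) = e^(−0.059·0.08333) = 0.9951;  e^(−rT) = e^(−0.031·0.08333) = 0.9974
N(−d₂) = N(0.33) = 0.6293;  N(−d₁) = N(0.23) = 0.5910
P = 389·0.9974·0.6293 − 379·0.9951·0.5910 = 244.1612 − 222.8915 = 21.2698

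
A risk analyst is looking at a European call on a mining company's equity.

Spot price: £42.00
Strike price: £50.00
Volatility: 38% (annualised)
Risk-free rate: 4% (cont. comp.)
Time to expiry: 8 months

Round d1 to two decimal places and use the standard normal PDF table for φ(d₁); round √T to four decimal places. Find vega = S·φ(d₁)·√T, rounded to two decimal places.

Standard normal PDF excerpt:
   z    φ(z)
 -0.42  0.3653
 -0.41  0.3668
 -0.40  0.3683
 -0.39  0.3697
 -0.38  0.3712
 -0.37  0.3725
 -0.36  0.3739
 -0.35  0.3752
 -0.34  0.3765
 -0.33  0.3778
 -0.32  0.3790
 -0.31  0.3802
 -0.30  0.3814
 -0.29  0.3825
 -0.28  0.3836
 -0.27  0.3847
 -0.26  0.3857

13.00

T = 0.6667;  σ√T = 0.3103
d₁ = [ln(42/50) + (0.04 + 0.38²/2)·0.6667] / 0.3103 = [-0.1744 + 0.0748] / 0.3103 = -0.3209 ⇒ -0.32
√T = √0.6667 = 0.8165
φ(d₁) = φ(-0.32) = 0.3790
vega = S·φ(d₁)·√T = 42·0.3790·0.8165 = 12.9970
(The put has the same vega.)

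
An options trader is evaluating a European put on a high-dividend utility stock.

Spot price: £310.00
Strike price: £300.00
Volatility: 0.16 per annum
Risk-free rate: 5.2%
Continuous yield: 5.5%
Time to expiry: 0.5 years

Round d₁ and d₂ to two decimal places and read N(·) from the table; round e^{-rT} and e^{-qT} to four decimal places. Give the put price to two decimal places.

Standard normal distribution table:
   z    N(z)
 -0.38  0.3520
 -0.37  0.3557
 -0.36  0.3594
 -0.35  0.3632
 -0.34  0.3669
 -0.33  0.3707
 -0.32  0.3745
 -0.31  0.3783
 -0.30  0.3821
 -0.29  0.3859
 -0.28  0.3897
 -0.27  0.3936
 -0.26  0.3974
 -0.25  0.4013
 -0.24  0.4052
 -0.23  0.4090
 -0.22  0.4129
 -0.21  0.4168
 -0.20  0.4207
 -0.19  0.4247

£8.88

σ√T = 0.16 × 0.7071 = 0.1131
ln(S/K) + (r − q + σ²/2)T = ln(310/300) + (0.052 − 0.055 + 0.16²/2)·0.5 = 0.0328 + 0.0049 = 0.0377
d₁ = 0.0377 / 0.1131 = 0.3331 which rounds to 0.33
d₂ = d₁ − σ√T = 0.3331 − 0.1131 = 0.2200 which rounds to 0.22
e^(−qT) = e^(−0.055·0.5) = 0.9729;  e^(−rT) = e^(−0.052·0.5) = 0.9743
P = 300·0.9743·N(-0.22) − 310·0.9729·N(-0.33) = 300·0.9743·0.4129 − 310·0.9729·0.3707 = 120.6865 − 111.8027 = 8.8838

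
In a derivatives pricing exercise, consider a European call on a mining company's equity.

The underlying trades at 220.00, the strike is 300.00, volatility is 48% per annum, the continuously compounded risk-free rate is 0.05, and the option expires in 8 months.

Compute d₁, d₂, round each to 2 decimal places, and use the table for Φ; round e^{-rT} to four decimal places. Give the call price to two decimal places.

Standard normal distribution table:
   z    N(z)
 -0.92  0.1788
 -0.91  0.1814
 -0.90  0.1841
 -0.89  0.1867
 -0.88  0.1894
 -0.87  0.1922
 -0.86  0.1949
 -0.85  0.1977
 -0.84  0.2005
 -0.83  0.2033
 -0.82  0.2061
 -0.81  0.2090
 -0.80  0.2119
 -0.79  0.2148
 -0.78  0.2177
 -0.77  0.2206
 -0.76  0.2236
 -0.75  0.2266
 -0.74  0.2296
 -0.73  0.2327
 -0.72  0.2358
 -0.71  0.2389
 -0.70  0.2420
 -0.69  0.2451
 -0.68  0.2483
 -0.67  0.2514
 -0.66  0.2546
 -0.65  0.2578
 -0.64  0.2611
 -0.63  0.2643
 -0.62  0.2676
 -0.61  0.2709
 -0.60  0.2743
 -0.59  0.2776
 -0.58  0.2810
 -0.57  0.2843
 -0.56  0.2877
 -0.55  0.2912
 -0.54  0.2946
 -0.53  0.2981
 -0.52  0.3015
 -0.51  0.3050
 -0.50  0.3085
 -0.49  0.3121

σ√T = 0.48·√0.6667 = 0.3919
d₁ = [ln(220/300) + (0.05 + ½·0.48²)·0.6667] / (σ√T) = (-0.3102 + 0.1101) / 0.3919 = -0.5104 which rounds to -0.51
d₂ = -0.5104 − 0.3919 = -0.9023 which rounds to -0.90
exp(−rT) = exp(−0.05·0.6667) = 0.9672
C = 220·N(-0.51) − 300·0.9672·N(-0.90) = 220·0.3050 − 300·0.9672·0.1841 = 67.1000 − 53.4185 = 13.6815

13.68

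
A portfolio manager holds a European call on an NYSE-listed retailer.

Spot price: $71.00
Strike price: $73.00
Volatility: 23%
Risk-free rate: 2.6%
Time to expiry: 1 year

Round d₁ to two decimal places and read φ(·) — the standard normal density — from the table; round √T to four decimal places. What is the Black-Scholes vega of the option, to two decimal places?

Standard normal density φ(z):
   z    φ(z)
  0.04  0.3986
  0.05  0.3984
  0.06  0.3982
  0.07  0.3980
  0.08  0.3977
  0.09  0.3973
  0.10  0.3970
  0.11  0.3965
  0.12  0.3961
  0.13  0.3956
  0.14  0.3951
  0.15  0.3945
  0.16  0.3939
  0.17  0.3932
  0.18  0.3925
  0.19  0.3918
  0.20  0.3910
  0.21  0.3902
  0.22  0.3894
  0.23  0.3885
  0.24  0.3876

T = 1;  σ√T = 0.2300
ln(S/K) + (r + σ²/2)T = ln(71/73) + (0.026 + 0.23²/2)·1 = -0.0278 + 0.0524 = 0.0247
d₁ = 0.0247 / 0.2300 = 0.1073 which rounds to 0.11
√T = √1 = 1.0000
φ(d₁) = φ(0.11) = 0.3965
vega = S·φ(d₁)·√T = 71·0.3965·1.0000 = 28.1515
(The put has the same vega.)

28.15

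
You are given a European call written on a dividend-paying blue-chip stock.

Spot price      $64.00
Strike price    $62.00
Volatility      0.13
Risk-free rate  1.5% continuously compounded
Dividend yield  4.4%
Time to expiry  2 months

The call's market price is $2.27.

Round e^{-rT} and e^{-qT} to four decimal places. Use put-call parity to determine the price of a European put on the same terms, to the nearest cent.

exp(−qT) = exp(−0.044·0.1667) = 0.9927;  exp(−rT) = exp(−0.015·0.1667) = 0.9975
Put-call parity: C − P = S·e^(−qT) − K·e^(−rT) = 64·0.9927 − 62·0.9975 = 63.5328 − 61.8450 = 1.6878
P = C − (C − P) = 2.27 − (1.6878) = 0.5822

$0.58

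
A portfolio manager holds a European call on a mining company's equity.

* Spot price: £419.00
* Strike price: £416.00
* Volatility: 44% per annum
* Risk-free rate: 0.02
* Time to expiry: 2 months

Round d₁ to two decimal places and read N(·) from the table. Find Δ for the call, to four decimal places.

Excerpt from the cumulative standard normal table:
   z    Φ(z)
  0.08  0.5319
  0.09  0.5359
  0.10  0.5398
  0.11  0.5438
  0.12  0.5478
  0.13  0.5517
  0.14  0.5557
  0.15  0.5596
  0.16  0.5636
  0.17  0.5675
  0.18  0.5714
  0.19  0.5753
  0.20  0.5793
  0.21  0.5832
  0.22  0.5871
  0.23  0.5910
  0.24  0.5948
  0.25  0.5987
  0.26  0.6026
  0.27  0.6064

0.5596

σ√T = 0.44 × 0.4082 = 0.1796
ln(S/K) + (r + σ²/2)T = ln(419/416) + (0.02 + 0.44²/2)·0.1667 = 0.0072 + 0.0195 = 0.0267
d₁ = 0.0267 / 0.1796 = 0.1484 ≈ 0.15
N(d₁) = N(0.15) = 0.5596
Δ_call = N(d₁) = 0.5596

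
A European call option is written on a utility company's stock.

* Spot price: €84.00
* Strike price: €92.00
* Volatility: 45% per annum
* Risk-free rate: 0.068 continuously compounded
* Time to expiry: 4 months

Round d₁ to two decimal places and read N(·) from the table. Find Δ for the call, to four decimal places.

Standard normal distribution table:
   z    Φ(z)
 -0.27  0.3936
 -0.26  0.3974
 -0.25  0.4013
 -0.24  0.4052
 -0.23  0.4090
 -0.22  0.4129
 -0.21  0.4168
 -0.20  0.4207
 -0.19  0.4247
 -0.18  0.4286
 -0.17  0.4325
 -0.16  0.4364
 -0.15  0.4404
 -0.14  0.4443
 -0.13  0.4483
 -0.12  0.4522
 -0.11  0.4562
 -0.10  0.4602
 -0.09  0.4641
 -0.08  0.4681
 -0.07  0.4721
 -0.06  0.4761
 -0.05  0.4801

σ√T = 0.45·√0.3333 = 0.2598
d₁ = [ln(84/92) + (0.068 + 0.45²/2)·0.3333] / 0.2598 = [-0.0910 + 0.0564] / 0.2598 = -0.1330 ≈ -0.13
N(d₁) = N(-0.13) = 0.4483
Δ_call = N(d₁) = 0.4483

0.4483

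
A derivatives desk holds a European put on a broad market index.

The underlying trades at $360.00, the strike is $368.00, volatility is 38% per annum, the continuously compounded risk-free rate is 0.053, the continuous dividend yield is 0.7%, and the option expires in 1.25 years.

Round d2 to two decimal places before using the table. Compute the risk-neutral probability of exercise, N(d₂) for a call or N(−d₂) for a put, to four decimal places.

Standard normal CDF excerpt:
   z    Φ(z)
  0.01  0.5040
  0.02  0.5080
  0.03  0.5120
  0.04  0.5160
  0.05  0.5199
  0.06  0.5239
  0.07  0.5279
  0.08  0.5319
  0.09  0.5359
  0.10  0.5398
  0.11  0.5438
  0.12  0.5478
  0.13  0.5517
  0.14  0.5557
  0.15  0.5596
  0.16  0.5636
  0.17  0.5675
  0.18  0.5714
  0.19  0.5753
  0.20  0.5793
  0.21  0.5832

σ√T = 0.38·√1.25 = 0.4249
d₁ = [ln(360/368) + (0.053 − 0.007 + ½·0.38²)·1.25] / (σ√T) = (-0.0220 + 0.1477) / 0.4249 = 0.2960 ≈ 0.30
d₂ = 0.2960 − 0.4249 = -0.1288 ≈ -0.13
Pr(exercise) under Q = N(−d₂) = N(0.13) = 0.5517

0.5517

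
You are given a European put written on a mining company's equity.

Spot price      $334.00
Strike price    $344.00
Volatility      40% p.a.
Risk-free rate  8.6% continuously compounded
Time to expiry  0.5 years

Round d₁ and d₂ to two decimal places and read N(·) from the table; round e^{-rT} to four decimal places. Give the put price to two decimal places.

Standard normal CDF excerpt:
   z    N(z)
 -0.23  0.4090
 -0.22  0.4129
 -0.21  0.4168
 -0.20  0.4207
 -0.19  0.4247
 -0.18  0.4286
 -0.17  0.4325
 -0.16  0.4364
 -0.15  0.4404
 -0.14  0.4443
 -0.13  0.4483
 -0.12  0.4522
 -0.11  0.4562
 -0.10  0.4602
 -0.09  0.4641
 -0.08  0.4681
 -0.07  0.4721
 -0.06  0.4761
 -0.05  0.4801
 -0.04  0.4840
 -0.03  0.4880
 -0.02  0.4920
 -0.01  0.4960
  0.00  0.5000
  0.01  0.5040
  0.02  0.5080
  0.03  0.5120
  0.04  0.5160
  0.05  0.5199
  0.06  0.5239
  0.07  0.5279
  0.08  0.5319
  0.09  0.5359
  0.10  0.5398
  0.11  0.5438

σ√T = 0.4·√0.5 = 0.2828
d₁ = [ln(334/344) + (0.086 + 0.4²/2)·0.5] / 0.2828 = [-0.0295 + 0.0830] / 0.2828 = 0.1891 ≈ 0.19
d₂ = d₁ − σ√T = 0.1891 − 0.2828 = -0.0937 ≈ -0.09
e^(−rT) = e^(−0.086·0.5) = 0.9579
N(−d₂) = N(0.09) = 0.5359;  N(−d₁) = N(-0.19) = 0.4247
P = 344·0.9579·0.5359 − 334·0.4247 = 176.5885 − 141.8498 = 34.7387

$34.74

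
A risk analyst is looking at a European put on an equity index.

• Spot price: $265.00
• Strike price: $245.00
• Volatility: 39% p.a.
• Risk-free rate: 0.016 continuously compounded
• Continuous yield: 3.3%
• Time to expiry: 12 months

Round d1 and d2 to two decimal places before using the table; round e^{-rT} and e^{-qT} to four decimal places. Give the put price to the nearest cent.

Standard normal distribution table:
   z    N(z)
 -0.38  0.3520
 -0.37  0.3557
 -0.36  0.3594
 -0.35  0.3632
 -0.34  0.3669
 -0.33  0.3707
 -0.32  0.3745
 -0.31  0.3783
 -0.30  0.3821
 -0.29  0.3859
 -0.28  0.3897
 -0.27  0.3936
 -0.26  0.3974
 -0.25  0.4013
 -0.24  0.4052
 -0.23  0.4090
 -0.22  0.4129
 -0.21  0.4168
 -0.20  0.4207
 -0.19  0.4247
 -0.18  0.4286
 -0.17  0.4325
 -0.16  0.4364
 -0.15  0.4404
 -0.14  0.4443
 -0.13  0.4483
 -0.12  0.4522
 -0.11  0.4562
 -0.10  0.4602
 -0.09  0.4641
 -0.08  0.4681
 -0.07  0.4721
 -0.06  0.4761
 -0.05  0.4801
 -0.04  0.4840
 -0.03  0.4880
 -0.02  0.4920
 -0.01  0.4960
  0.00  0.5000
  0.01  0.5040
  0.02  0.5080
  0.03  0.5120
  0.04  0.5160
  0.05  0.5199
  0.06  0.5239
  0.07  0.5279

T = 1;  σ√T = 0.3900
d₁ = [ln(265/245) + (0.016 − 0.033 + 0.39²/2)·1] / 0.3900 = [0.0785 + 0.0591] / 0.3900 = 0.3526 ⇒ 0.35
d₂ = d₁ − σ√T = 0.3526 − 0.3900 = -0.0374 ⇒ -0.04
exp(−qT) = exp(−0.033·1) = 0.9675;  exp(−rT) = exp(−0.016·1) = 0.9841
P = 245·0.9841·N(0.04) − 265·0.9675·N(-0.35) = 245·0.9841·0.5160 − 265·0.9675·0.3632 = 124.4099 − 93.1199 = 31.2900

$31.29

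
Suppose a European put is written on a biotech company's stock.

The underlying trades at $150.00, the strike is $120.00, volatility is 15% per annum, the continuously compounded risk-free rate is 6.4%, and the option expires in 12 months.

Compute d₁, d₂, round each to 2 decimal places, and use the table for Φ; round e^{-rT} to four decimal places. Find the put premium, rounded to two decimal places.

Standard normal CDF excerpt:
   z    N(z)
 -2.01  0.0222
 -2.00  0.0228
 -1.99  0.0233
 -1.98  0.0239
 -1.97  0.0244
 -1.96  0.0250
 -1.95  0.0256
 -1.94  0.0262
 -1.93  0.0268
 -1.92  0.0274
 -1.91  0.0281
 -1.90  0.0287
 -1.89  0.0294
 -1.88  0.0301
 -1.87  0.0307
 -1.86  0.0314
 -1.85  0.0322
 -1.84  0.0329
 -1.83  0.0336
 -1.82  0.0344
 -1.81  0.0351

$0.21

T = 1;  σ√T = 0.1500
d₁ = [ln(150/120) + (0.064 + 0.15²/2)·1] / 0.1500 = [0.2231 + 0.0752] / 0.1500 = 1.9893 ≈ 1.99
d₂ = d₁ − σ√T = 1.9893 − 0.1500 = 1.8393 ≈ 1.84
e^(−rT) = e^(−0.064·1) = 0.9380
N(−d₂) = N(-1.84) = 0.0329;  N(−d₁) = N(-1.99) = 0.0233
P = 120·0.9380·0.0329 − 150·0.0233 = 3.7032 − 3.4950 = 0.2082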